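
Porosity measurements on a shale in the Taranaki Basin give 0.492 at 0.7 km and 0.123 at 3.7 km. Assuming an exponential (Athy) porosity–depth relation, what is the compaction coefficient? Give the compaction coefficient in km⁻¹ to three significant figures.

0.462 km⁻¹

Athy: phi(Z) = phi₀ e^(−kZ) ⇒ phi₁/phi₂ = e^{k(Z₂−Z₁)} ⇒ k = ln(phi₁/phi₂)/(Z₂−Z₁)
k = ln(0.492/0.123) / (3.7 − 0.7) = ln(4) / 3 = 1.3863 / 3 = 0.4621 km⁻¹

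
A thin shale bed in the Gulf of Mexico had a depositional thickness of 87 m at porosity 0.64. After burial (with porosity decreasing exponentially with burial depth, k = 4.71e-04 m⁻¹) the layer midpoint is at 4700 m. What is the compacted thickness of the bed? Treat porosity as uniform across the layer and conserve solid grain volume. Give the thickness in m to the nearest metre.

34 m

Working in km (1 km = 1000 m; k in km⁻¹ = k in m⁻¹ × 1000):
Porosity at 4.7 km: n = 0.64·exp(−0.471×4.7) = 0.0699
Solid-volume conservation: h(1−n) = h₀(1−n₀) ⇒ h = h₀·(1−n₀)/(1−n)
h = 0.087 × (1 − 0.64)/(1 − 0.0699) = 0.087 × 0.3871 = 0.0337 km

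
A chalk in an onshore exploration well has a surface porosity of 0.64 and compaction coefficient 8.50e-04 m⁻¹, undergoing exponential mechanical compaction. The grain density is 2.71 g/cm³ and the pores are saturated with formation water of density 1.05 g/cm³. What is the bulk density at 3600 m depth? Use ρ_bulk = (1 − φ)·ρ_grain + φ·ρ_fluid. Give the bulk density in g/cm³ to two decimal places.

Working in km (1 km = 1000 m; β in km⁻¹ = β in m⁻¹ × 1000):
Porosity at depth: φ = 0.64·exp(−0.85×3.6) = 0.64×0.0469 = 0.0300
Bulk density: ρ_b = (1−φ)ρ_g + φ·ρ_f = 0.9700×2.71 + 0.0300×1.05
       = 2.629 + 0.032 = 2.660 g/cm³

2.66 g/cm³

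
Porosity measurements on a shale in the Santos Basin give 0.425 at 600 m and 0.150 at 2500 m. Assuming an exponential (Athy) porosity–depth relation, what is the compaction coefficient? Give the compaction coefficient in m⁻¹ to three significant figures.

Working in km (1 km = 1000 m; c in km⁻¹ = c in m⁻¹ × 1000):
Athy: n(d) = n₀ e^(−cd) ⇒ n₁/n₂ = e^{c(d₂−d₁)} ⇒ c = ln(n₁/n₂)/(d₂−d₁)
c = ln(0.425/0.15) / (2.5 − 0.6) = ln(2.833) / 1.9 = 1.0415 / 1.9 = 0.5481 km⁻¹

0.000548 m⁻¹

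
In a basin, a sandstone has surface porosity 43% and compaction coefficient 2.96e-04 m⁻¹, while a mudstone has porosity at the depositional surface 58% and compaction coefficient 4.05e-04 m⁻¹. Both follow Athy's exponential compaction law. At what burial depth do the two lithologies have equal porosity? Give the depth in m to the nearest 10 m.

Working in km (1 km = 1000 m; β in km⁻¹ = β in m⁻¹ × 1000):
Set phi₀ₐ e^(−βₐZ) = phi₀ᵦ e^(−βᵦZ) ⇒ ln(phi₀ₐ/phi₀ᵦ) = (βₐ − βᵦ)·Z
Z = ln(0.43/0.58) / (0.296 − 0.405) = -0.2992 / -0.109 = 2.745 km

2750 m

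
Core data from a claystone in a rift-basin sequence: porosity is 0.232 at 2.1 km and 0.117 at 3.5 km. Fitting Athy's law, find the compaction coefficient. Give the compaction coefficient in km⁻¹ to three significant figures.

0.489 km⁻¹

Athy: phi(d) = phi₀ e^(−cd) ⇒ phi₁/phi₂ = e^{c(d₂−d₁)} ⇒ c = ln(phi₁/phi₂)/(d₂−d₁)
c = ln(0.232/0.117) / (3.5 − 2.1) = ln(1.983) / 1.4 = 0.6846 / 1.4 = 0.489 km⁻¹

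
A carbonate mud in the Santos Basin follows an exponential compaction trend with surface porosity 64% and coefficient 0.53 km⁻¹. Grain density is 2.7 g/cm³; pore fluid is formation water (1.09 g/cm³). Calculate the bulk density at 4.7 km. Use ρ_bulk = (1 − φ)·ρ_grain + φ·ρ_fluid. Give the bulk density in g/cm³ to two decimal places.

2.61 g/cm³

Porosity at depth: φ = 0.64·exp(−0.53×4.7) = 0.64×0.0828 = 0.0530
Bulk density: ρ_b = (1−φ)ρ_g + φ·ρ_f = 0.9470×2.7 + 0.0530×1.09
       = 2.557 + 0.058 = 2.615 g/cm³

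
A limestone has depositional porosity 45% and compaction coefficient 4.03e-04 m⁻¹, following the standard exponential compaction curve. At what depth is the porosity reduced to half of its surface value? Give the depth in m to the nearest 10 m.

Working in km (1 km = 1000 m; c in km⁻¹ = c in m⁻¹ × 1000):
n/n₀ = 1/2 ⇒ exp(−c·Z) = 1/2 ⇒ Z = ln(2) / c
Z = 0.6931 / 0.403 = 1.720 km

1720 m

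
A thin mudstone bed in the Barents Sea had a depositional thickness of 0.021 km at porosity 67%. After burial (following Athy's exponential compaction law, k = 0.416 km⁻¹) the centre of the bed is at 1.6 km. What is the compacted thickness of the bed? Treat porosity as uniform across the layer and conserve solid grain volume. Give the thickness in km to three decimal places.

0.011 km

Porosity at 1.6 km: phi = 0.67·exp(−0.416×1.6) = 0.3444
Solid-volume conservation: h(1−phi) = h₀(1−phi₀) ⇒ h = h₀·(1−phi₀)/(1−phi)
h = 0.021 × (1 − 0.67)/(1 − 0.3444) = 0.021 × 0.5033 = 0.0106 km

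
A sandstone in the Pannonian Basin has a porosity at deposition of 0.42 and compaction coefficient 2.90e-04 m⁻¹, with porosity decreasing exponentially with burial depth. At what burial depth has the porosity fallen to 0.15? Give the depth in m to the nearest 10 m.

3550 m

Working in km (1 km = 1000 m; c in km⁻¹ = c in m⁻¹ × 1000):
Invert Athy's law: z = ln(φ₀/φ) / c
z = ln(0.42/0.15) / 0.29 = ln(2.8) / 0.29 = 1.0296 / 0.29 = 3.550 km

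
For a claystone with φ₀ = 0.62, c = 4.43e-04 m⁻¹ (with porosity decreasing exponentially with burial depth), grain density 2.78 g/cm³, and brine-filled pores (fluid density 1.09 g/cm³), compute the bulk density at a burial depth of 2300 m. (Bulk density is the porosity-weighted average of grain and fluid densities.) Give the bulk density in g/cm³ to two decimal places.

Working in km (1 km = 1000 m; c in km⁻¹ = c in m⁻¹ × 1000):
Porosity at depth: φ = 0.62·exp(−0.443×2.3) = 0.62×0.3610 = 0.2238
Bulk density: ρ_b = (1−φ)ρ_g + φ·ρ_f = 0.7762×2.78 + 0.2238×1.09
       = 2.158 + 0.244 = 2.402 g/cm³

2.40 g/cm³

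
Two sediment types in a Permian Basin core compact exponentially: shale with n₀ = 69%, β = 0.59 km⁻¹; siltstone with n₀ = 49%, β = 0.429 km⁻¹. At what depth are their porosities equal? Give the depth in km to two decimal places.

Set n₀ₐ e^(−βₐZ) = n₀ᵦ e^(−βᵦZ) ⇒ ln(n₀ₐ/n₀ᵦ) = (βₐ − βᵦ)·Z
Z = ln(0.69/0.49) / (0.59 − 0.429) = 0.3423 / 0.161 = 2.126 km

2.13 km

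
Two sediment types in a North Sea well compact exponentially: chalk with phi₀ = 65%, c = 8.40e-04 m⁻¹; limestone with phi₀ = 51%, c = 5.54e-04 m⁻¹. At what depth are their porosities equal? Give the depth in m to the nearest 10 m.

850 m

Working in km (1 km = 1000 m; c in km⁻¹ = c in m⁻¹ × 1000):
Set phi₀ₐ e^(−cₐz) = phi₀ᵦ e^(−cᵦz) ⇒ ln(phi₀ₐ/phi₀ᵦ) = (cₐ − cᵦ)·z
z = ln(0.65/0.51) / (0.84 − 0.554) = 0.2426 / 0.286 = 0.848 km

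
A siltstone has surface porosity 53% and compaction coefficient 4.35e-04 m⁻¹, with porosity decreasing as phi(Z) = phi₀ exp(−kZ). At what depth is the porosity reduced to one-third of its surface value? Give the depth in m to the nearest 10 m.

2530 m

Working in km (1 km = 1000 m; k in km⁻¹ = k in m⁻¹ × 1000):
phi/phi₀ = 1/3 ⇒ exp(−k·Z) = 1/3 ⇒ Z = ln(3) / k
Z = 1.0986 / 0.435 = 2.526 km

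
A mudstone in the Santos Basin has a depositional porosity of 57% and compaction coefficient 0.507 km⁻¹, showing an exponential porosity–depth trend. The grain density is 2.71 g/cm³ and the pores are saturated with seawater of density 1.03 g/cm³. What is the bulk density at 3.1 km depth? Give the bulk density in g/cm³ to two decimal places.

Porosity at depth: phi = 0.57·exp(−0.507×3.1) = 0.57×0.2077 = 0.1184
Bulk density: ρ_b = (1−phi)ρ_g + phi·ρ_f = 0.8816×2.71 + 0.1184×1.03
       = 2.389 + 0.122 = 2.511 g/cm³

2.51 g/cm³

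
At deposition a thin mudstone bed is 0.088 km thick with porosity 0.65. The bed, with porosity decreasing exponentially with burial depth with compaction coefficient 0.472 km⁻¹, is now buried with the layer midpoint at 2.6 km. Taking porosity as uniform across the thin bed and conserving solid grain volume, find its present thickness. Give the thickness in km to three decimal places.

0.038 km

Porosity at 2.6 km: phi = 0.65·exp(−0.472×2.6) = 0.1905
Solid-volume conservation: h(1−phi) = h₀(1−phi₀) ⇒ h = h₀·(1−phi₀)/(1−phi)
h = 0.088 × (1 − 0.65)/(1 − 0.1905) = 0.088 × 0.4324 = 0.0380 km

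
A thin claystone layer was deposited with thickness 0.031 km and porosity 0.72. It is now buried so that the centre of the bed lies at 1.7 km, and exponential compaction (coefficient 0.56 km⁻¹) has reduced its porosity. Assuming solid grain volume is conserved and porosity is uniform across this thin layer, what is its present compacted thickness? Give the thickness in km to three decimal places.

0.012 km

Porosity at 1.7 km: phi = 0.72·exp(−0.56×1.7) = 0.2779
Solid-volume conservation: h(1−phi) = h₀(1−phi₀) ⇒ h = h₀·(1−phi₀)/(1−phi)
h = 0.031 × (1 − 0.72)/(1 − 0.2779) = 0.031 × 0.3878 = 0.0120 km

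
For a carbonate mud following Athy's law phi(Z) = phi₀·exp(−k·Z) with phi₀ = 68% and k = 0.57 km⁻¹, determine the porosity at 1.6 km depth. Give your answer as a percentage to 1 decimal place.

phi = phi₀·exp(−k·Z) = 0.68 × exp(−0.57 × 1.6) = 0.68 × exp(−0.912)
  = 0.68 × 0.4017 = 0.2732

27.3%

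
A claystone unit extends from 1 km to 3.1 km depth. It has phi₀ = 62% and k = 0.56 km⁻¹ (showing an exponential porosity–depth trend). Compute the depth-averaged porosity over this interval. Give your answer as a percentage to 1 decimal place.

20.8%

⟨phi⟩ = (1/(d₂−d₁)) ∫ phi₀ e^(−kd) dd = phi₀·(e^(−k·d₁) − e^(−k·d₂)) / (k·(d₂−d₁))
e^(−0.56×1) = 0.5712; e^(−0.56×3.1) = 0.1762
⟨phi⟩ = 0.62 × (0.5712 − 0.1762) / (0.56 × 2.1) = 0.62 × 0.3359 = 0.2082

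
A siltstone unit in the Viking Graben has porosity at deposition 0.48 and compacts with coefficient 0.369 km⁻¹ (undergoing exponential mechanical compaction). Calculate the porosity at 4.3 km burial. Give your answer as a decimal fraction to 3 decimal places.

n = n₀·exp(−c·z) = 0.48 × exp(−0.369 × 4.3) = 0.48 × exp(−1.587)
  = 0.48 × 0.2046 = 0.0982

0.098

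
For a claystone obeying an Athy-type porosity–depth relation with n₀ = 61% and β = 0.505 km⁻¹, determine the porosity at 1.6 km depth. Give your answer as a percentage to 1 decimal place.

n = n₀·exp(−β·d) = 0.61 × exp(−0.505 × 1.6) = 0.61 × exp(−0.808)
  = 0.61 × 0.4457 = 0.2719

27.2%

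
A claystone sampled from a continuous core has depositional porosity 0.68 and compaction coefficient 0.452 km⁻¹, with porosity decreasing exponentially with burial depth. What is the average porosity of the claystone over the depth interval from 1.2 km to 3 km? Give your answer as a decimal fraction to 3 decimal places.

0.271

⟨n⟩ = (1/(z₂−z₁)) ∫ n₀ e^(−kz) dz = n₀·(e^(−k·z₁) − e^(−k·z₂)) / (k·(z₂−z₁))
e^(−0.452×1.2) = 0.5814; e^(−0.452×3) = 0.2577
⟨n⟩ = 0.68 × (0.5814 − 0.2577) / (0.452 × 1.8) = 0.68 × 0.3978 = 0.2705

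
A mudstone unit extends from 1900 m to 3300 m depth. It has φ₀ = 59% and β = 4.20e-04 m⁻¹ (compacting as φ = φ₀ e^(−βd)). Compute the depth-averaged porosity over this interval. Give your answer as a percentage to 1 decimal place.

20.1%

Working in km (1 km = 1000 m; β in km⁻¹ = β in m⁻¹ × 1000):
⟨φ⟩ = (1/(d₂−d₁)) ∫ φ₀ e^(−βd) dd = φ₀·(e^(−β·d₁) − e^(−β·d₂)) / (β·(d₂−d₁))
e^(−0.42×1.9) = 0.4502; e^(−0.42×3.3) = 0.2501
⟨φ⟩ = 0.59 × (0.4502 − 0.2501) / (0.42 × 1.4) = 0.59 × 0.3404 = 0.2008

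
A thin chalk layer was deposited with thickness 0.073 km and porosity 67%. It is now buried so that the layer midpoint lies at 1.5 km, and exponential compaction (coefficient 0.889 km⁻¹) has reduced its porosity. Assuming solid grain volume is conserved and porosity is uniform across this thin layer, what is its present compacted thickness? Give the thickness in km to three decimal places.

0.029 km

Porosity at 1.5 km: n = 0.67·exp(−0.889×1.5) = 0.1766
Solid-volume conservation: h(1−n) = h₀(1−n₀) ⇒ h = h₀·(1−n₀)/(1−n)
h = 0.073 × (1 − 0.67)/(1 − 0.1766) = 0.073 × 0.4008 = 0.0293 km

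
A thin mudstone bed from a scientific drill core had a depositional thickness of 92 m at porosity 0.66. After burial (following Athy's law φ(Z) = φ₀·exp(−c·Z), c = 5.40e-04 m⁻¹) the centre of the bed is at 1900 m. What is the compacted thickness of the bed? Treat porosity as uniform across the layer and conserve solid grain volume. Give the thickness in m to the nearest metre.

41 m

Working in km (1 km = 1000 m; c in km⁻¹ = c in m⁻¹ × 1000):
Porosity at 1.9 km: φ = 0.66·exp(−0.54×1.9) = 0.2366
Solid-volume conservation: h(1−φ) = h₀(1−φ₀) ⇒ h = h₀·(1−φ₀)/(1−φ)
h = 0.092 × (1 − 0.66)/(1 − 0.2366) = 0.092 × 0.4454 = 0.0410 km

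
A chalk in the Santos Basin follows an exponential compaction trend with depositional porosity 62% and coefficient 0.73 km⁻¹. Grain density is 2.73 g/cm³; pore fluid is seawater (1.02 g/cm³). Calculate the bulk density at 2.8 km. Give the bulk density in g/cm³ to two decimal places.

Porosity at depth: phi = 0.62·exp(−0.73×2.8) = 0.62×0.1295 = 0.0803
Bulk density: ρ_b = (1−phi)ρ_g + phi·ρ_f = 0.9197×2.73 + 0.0803×1.02
       = 2.511 + 0.082 = 2.593 g/cm³

2.59 g/cm³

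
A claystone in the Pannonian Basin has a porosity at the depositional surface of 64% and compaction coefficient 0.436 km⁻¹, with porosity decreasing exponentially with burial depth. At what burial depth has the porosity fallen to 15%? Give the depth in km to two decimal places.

Invert Athy's law: z = ln(phi₀/phi) / k
z = ln(0.64/0.15) / 0.436 = ln(4.267) / 0.436 = 1.4508 / 0.436 = 3.328 km

3.33 km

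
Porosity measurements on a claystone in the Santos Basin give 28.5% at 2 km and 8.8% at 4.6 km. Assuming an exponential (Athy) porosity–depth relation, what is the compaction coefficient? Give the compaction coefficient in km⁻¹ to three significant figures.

0.452 km⁻¹

Athy: n(Z) = n₀ e^(−kZ) ⇒ n₁/n₂ = e^{k(Z₂−Z₁)} ⇒ k = ln(n₁/n₂)/(Z₂−Z₁)
k = ln(0.285/0.088) / (4.6 − 2) = ln(3.239) / 2.6 = 1.1752 / 2.6 = 0.452 km⁻¹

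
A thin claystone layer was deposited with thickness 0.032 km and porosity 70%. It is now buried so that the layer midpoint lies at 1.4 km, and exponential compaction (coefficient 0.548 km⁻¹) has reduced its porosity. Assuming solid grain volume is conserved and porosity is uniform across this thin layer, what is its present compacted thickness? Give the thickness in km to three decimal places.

0.014 km

Porosity at 1.4 km: n = 0.7·exp(−0.548×1.4) = 0.3250
Solid-volume conservation: h(1−n) = h₀(1−n₀) ⇒ h = h₀·(1−n₀)/(1−n)
h = 0.032 × (1 − 0.7)/(1 − 0.3250) = 0.032 × 0.4445 = 0.0142 km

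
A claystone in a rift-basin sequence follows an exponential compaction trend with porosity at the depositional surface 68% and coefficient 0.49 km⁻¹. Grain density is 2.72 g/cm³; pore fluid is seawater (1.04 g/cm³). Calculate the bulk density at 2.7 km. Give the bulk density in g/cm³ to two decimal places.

Porosity at depth: φ = 0.68·exp(−0.49×2.7) = 0.68×0.2663 = 0.1811
Bulk density: ρ_b = (1−φ)ρ_g + φ·ρ_f = 0.8189×2.72 + 0.1811×1.04
       = 2.227 + 0.188 = 2.416 g/cm³

2.42 g/cm³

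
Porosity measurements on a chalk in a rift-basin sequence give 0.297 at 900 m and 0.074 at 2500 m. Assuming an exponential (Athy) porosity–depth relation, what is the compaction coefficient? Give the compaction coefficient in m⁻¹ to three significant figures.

Working in km (1 km = 1000 m; c in km⁻¹ = c in m⁻¹ × 1000):
Athy: φ(Z) = φ₀ e^(−cZ) ⇒ φ₁/φ₂ = e^{c(Z₂−Z₁)} ⇒ c = ln(φ₁/φ₂)/(Z₂−Z₁)
c = ln(0.297/0.074) / (2.5 − 0.9) = ln(4.014) / 1.6 = 1.3897 / 1.6 = 0.8685 km⁻¹

0.000869 m⁻¹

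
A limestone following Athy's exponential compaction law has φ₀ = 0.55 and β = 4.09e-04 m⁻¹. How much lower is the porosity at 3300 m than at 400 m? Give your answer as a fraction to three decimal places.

0.324

Working in km (1 km = 1000 m; β in km⁻¹ = β in m⁻¹ × 1000):
φ(0.4) = 0.55·e^(−0.409×0.4) = 0.4670
φ(3.3) = 0.55·e^(−0.409×3.3) = 0.1426
Δφ = 0.4670 − 0.1426 = 0.3244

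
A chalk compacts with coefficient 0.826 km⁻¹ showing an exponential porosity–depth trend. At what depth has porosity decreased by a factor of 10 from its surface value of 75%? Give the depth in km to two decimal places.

2.79 km

n/n₀ = 1/10 ⇒ exp(−β·z) = 1/10 ⇒ z = ln(10) / β
z = 2.3026 / 0.826 = 2.788 km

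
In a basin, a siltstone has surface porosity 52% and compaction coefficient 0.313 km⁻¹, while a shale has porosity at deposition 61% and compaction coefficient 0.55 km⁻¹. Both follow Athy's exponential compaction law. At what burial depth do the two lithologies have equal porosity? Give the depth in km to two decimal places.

0.67 km

Set n₀ₐ e^(−kₐZ) = n₀ᵦ e^(−kᵦZ) ⇒ ln(n₀ₐ/n₀ᵦ) = (kₐ − kᵦ)·Z
Z = ln(0.52/0.61) / (0.313 − 0.55) = -0.1596 / -0.237 = 0.674 km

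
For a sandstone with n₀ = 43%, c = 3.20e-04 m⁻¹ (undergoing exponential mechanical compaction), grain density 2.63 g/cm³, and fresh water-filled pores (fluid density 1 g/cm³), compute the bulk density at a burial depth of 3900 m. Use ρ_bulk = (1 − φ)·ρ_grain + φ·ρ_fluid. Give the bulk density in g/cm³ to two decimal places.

2.43 g/cm³

Working in km (1 km = 1000 m; c in km⁻¹ = c in m⁻¹ × 1000):
Porosity at depth: n = 0.43·exp(−0.32×3.9) = 0.43×0.2871 = 0.1234
Bulk density: ρ_b = (1−n)ρ_g + n·ρ_f = 0.8766×2.63 + 0.1234×1
       = 2.305 + 0.123 = 2.429 g/cm³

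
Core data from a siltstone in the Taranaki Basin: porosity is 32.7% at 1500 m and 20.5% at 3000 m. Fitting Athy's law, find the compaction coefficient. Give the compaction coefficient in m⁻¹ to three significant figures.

Working in km (1 km = 1000 m; k in km⁻¹ = k in m⁻¹ × 1000):
Athy: phi(d) = phi₀ e^(−kd) ⇒ phi₁/phi₂ = e^{k(d₂−d₁)} ⇒ k = ln(phi₁/phi₂)/(d₂−d₁)
k = ln(0.327/0.205) / (3 − 1.5) = ln(1.595) / 1.5 = 0.4670 / 1.5 = 0.3113 km⁻¹

0.000311 m⁻¹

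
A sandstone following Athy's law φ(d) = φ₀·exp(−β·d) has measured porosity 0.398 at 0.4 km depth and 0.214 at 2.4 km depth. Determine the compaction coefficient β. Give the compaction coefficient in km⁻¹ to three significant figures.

Athy: φ(d) = φ₀ e^(−βd) ⇒ φ₁/φ₂ = e^{β(d₂−d₁)} ⇒ β = ln(φ₁/φ₂)/(d₂−d₁)
β = ln(0.398/0.214) / (2.4 − 0.4) = ln(1.86) / 2 = 0.6205 / 2 = 0.3102 km⁻¹

0.310 km⁻¹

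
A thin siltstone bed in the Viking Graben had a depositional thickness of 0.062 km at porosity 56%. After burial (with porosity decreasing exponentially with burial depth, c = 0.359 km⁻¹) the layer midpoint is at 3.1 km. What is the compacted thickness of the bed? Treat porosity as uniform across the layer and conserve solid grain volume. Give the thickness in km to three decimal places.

0.033 km

Porosity at 3.1 km: phi = 0.56·exp(−0.359×3.1) = 0.1840
Solid-volume conservation: h(1−phi) = h₀(1−phi₀) ⇒ h = h₀·(1−phi₀)/(1−phi)
h = 0.062 × (1 − 0.56)/(1 − 0.1840) = 0.062 × 0.5392 = 0.0334 km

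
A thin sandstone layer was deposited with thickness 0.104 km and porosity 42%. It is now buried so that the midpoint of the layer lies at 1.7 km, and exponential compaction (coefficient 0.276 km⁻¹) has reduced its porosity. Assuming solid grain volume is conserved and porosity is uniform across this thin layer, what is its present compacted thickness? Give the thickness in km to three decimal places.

0.082 km

Porosity at 1.7 km: phi = 0.42·exp(−0.276×1.7) = 0.2627
Solid-volume conservation: h(1−phi) = h₀(1−phi₀) ⇒ h = h₀·(1−phi₀)/(1−phi)
h = 0.104 × (1 − 0.42)/(1 − 0.2627) = 0.104 × 0.7867 = 0.0818 km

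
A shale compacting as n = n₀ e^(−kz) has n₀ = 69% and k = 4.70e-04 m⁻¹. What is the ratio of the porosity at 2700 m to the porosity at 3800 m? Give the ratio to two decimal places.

Working in km (1 km = 1000 m; k in km⁻¹ = k in m⁻¹ × 1000):
n(z₁)/n(z₂) = e^(−k·z₁)/e^(−k·z₂) = e^{k(z₂−z₁)}
= exp(0.47 × 1.1) = exp(0.517) = 1.6770

1.68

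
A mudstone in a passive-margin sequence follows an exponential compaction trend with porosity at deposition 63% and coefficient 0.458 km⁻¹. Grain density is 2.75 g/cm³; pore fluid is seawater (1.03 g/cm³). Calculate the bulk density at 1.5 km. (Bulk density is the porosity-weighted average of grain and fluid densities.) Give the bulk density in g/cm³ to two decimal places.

2.20 g/cm³

Porosity at depth: φ = 0.63·exp(−0.458×1.5) = 0.63×0.5031 = 0.3169
Bulk density: ρ_b = (1−φ)ρ_g + φ·ρ_f = 0.6831×2.75 + 0.3169×1.03
       = 1.878 + 0.326 = 2.205 g/cm³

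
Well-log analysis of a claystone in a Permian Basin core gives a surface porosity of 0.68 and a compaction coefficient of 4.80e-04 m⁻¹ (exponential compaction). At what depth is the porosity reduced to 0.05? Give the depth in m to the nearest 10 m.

Working in km (1 km = 1000 m; k in km⁻¹ = k in m⁻¹ × 1000):
Invert Athy's law: Z = ln(phi₀/phi) / k
Z = ln(0.68/0.05) / 0.48 = ln(13.6) / 0.48 = 2.6101 / 0.48 = 5.438 km

5440 m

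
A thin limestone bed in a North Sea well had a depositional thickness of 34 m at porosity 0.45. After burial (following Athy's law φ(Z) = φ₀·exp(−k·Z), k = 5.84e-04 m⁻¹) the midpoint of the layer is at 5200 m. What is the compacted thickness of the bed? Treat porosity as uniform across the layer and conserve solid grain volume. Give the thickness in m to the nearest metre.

19 m

Working in km (1 km = 1000 m; k in km⁻¹ = k in m⁻¹ × 1000):
Porosity at 5.2 km: φ = 0.45·exp(−0.584×5.2) = 0.0216
Solid-volume conservation: h(1−φ) = h₀(1−φ₀) ⇒ h = h₀·(1−φ₀)/(1−φ)
h = 0.034 × (1 − 0.45)/(1 − 0.0216) = 0.034 × 0.5621 = 0.0191 km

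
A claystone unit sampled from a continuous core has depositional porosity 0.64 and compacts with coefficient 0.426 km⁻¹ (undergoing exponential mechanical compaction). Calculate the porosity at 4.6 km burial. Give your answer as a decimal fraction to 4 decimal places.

0.0902

φ = φ₀·exp(−k·d) = 0.64 × exp(−0.426 × 4.6) = 0.64 × exp(−1.96)
  = 0.64 × 0.1409 = 0.0902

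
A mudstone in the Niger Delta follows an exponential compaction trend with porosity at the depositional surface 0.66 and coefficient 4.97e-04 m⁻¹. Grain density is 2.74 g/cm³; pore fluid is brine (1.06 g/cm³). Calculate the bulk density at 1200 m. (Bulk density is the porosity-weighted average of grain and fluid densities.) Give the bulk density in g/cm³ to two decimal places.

2.13 g/cm³

Working in km (1 km = 1000 m; β in km⁻¹ = β in m⁻¹ × 1000):
Porosity at depth: φ = 0.66·exp(−0.497×1.2) = 0.66×0.5508 = 0.3635
Bulk density: ρ_b = (1−φ)ρ_g + φ·ρ_f = 0.6365×2.74 + 0.3635×1.06
       = 1.744 + 0.385 = 2.129 g/cm³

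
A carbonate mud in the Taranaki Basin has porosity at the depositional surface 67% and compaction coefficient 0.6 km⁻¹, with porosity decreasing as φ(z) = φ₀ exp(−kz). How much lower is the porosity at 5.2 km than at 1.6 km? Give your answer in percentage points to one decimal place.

22.7 percentage points

φ(1.6) = 0.67·e^(−0.6×1.6) = 0.2565
φ(5.2) = 0.67·e^(−0.6×5.2) = 0.0296
Δφ = 0.2565 − 0.0296 = 0.2270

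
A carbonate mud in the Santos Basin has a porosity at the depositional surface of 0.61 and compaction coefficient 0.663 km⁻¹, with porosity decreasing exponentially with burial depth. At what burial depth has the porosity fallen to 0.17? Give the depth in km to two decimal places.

1.93 km

Invert Athy's law: z = ln(n₀/n) / β
z = ln(0.61/0.17) / 0.663 = ln(3.588) / 0.663 = 1.2777 / 0.663 = 1.927 km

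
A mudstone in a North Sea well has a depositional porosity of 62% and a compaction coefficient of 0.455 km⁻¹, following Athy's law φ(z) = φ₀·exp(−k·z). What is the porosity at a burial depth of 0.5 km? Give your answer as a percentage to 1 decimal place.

φ = φ₀·exp(−k·z) = 0.62 × exp(−0.455 × 0.5) = 0.62 × exp(−0.2275)
  = 0.62 × 0.7965 = 0.4938

49.4%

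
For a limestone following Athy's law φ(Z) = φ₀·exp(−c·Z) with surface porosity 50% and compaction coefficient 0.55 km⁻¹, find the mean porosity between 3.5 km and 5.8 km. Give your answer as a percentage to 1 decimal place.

4.1%

⟨φ⟩ = (1/(Z₂−Z₁)) ∫ φ₀ e^(−cZ) dZ = φ₀·(e^(−c·Z₁) − e^(−c·Z₂)) / (c·(Z₂−Z₁))
e^(−0.55×3.5) = 0.1459; e^(−0.55×5.8) = 0.0412
⟨φ⟩ = 0.5 × (0.1459 − 0.0412) / (0.55 × 2.3) = 0.5 × 0.0828 = 0.0414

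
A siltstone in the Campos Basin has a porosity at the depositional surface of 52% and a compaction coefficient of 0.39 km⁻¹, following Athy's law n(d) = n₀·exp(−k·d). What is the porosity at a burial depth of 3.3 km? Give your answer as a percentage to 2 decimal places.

14.36%

n = n₀·exp(−k·d) = 0.52 × exp(−0.39 × 3.3) = 0.52 × exp(−1.287)
  = 0.52 × 0.2761 = 0.1436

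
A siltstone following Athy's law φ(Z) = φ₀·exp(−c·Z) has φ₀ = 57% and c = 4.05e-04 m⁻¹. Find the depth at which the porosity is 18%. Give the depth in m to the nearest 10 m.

Working in km (1 km = 1000 m; c in km⁻¹ = c in m⁻¹ × 1000):
Invert Athy's law: Z = ln(φ₀/φ) / c
Z = ln(0.57/0.18) / 0.405 = ln(3.167) / 0.405 = 1.1527 / 0.405 = 2.846 km

2850 m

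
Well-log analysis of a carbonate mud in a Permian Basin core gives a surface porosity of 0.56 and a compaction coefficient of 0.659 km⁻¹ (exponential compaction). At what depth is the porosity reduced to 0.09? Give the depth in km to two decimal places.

Invert Athy's law: d = ln(φ₀/φ) / k
d = ln(0.56/0.09) / 0.659 = ln(6.222) / 0.659 = 1.8281 / 0.659 = 2.774 km

2.77 km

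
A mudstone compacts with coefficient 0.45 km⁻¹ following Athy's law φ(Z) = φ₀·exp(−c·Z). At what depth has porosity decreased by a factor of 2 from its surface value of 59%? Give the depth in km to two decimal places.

φ/φ₀ = 1/2 ⇒ exp(−c·Z) = 1/2 ⇒ Z = ln(2) / c
Z = 0.6931 / 0.45 = 1.540 km

1.54 km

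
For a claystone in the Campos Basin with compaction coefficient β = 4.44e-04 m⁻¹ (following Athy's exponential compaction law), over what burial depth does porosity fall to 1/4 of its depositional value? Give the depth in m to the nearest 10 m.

Working in km (1 km = 1000 m; β in km⁻¹ = β in m⁻¹ × 1000):
n/n₀ = 1/4 ⇒ exp(−β·z) = 1/4 ⇒ z = ln(4) / β
z = 1.3863 / 0.444 = 3.122 km

3120 m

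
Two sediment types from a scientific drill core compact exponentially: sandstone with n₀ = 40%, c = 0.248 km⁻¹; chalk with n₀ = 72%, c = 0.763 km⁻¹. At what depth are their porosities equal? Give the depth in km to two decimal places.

Set n₀ₐ e^(−cₐz) = n₀ᵦ e^(−cᵦz) ⇒ ln(n₀ₐ/n₀ᵦ) = (cₐ − cᵦ)·z
z = ln(0.4/0.72) / (0.248 − 0.763) = -0.5878 / -0.515 = 1.141 km

1.14 km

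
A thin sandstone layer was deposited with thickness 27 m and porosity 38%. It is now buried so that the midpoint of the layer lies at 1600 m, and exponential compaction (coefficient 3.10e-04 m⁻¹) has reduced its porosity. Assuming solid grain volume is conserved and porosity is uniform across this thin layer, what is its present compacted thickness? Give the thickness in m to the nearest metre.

Working in km (1 km = 1000 m; β in km⁻¹ = β in m⁻¹ × 1000):
Porosity at 1.6 km: n = 0.38·exp(−0.31×1.6) = 0.2314
Solid-volume conservation: h(1−n) = h₀(1−n₀) ⇒ h = h₀·(1−n₀)/(1−n)
h = 0.027 × (1 − 0.38)/(1 − 0.2314) = 0.027 × 0.8067 = 0.0218 km

22 m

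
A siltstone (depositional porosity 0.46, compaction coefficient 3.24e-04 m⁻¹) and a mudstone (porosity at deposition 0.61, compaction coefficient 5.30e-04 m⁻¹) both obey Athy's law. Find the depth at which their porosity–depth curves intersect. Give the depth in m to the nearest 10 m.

Working in km (1 km = 1000 m; β in km⁻¹ = β in m⁻¹ × 1000):
Set phi₀ₐ e^(−βₐZ) = phi₀ᵦ e^(−βᵦZ) ⇒ ln(phi₀ₐ/phi₀ᵦ) = (βₐ − βᵦ)·Z
Z = ln(0.46/0.61) / (0.324 − 0.53) = -0.2822 / -0.206 = 1.370 km

1370 m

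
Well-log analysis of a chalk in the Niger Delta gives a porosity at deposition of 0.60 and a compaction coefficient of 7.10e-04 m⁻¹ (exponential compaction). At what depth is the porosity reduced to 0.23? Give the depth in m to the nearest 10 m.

1350 m

Working in km (1 km = 1000 m; β in km⁻¹ = β in m⁻¹ × 1000):
Invert Athy's law: z = ln(n₀/n) / β
z = ln(0.6/0.23) / 0.71 = ln(2.609) / 0.71 = 0.9589 / 0.71 = 1.350 km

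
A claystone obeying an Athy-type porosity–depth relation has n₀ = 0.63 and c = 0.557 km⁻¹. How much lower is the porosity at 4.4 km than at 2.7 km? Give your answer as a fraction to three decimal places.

n(2.7) = 0.63·e^(−0.557×2.7) = 0.1400
n(4.4) = 0.63·e^(−0.557×4.4) = 0.0543
Δn = 0.1400 − 0.0543 = 0.0857

0.086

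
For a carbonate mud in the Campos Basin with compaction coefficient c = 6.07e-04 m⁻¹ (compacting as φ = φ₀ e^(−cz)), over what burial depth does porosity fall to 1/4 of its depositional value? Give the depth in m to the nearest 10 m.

Working in km (1 km = 1000 m; c in km⁻¹ = c in m⁻¹ × 1000):
φ/φ₀ = 1/4 ⇒ exp(−c·z) = 1/4 ⇒ z = ln(4) / c
z = 1.3863 / 0.607 = 2.284 km

2280 m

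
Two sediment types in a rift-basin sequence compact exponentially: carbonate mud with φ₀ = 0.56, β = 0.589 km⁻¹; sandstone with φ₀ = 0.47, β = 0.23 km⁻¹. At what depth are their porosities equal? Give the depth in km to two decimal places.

0.49 km

Set φ₀ₐ e^(−βₐZ) = φ₀ᵦ e^(−βᵦZ) ⇒ ln(φ₀ₐ/φ₀ᵦ) = (βₐ − βᵦ)·Z
Z = ln(0.56/0.47) / (0.589 − 0.23) = 0.1752 / 0.359 = 0.488 km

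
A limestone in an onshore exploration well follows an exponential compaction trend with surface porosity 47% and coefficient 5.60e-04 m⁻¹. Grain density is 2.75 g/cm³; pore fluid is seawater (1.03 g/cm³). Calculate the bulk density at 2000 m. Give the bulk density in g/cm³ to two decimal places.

Working in km (1 km = 1000 m; β in km⁻¹ = β in m⁻¹ × 1000):
Porosity at depth: φ = 0.47·exp(−0.56×2) = 0.47×0.3263 = 0.1534
Bulk density: ρ_b = (1−φ)ρ_g + φ·ρ_f = 0.8466×2.75 + 0.1534×1.03
       = 2.328 + 0.158 = 2.486 g/cm³

2.49 g/cm³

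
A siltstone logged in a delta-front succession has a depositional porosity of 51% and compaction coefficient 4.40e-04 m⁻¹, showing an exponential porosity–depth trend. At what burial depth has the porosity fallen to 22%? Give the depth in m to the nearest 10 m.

1910 m

Working in km (1 km = 1000 m; c in km⁻¹ = c in m⁻¹ × 1000):
Invert Athy's law: Z = ln(φ₀/φ) / c
Z = ln(0.51/0.22) / 0.44 = ln(2.318) / 0.44 = 0.8408 / 0.44 = 1.911 km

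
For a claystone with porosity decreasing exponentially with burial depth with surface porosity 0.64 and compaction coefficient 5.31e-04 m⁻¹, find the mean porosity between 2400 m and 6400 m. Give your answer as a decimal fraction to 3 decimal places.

0.074

Working in km (1 km = 1000 m; c in km⁻¹ = c in m⁻¹ × 1000):
⟨phi⟩ = (1/(Z₂−Z₁)) ∫ phi₀ e^(−cZ) dZ = phi₀·(e^(−c·Z₁) − e^(−c·Z₂)) / (c·(Z₂−Z₁))
e^(−0.531×2.4) = 0.2796; e^(−0.531×6.4) = 0.0334
⟨phi⟩ = 0.64 × (0.2796 − 0.0334) / (0.531 × 4) = 0.64 × 0.1159 = 0.0742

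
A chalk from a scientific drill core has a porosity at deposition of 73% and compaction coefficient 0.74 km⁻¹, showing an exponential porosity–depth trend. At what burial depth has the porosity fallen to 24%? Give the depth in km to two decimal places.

Invert Athy's law: d = ln(n₀/n) / β
d = ln(0.73/0.24) / 0.74 = ln(3.042) / 0.74 = 1.1124 / 0.74 = 1.503 km

1.50 km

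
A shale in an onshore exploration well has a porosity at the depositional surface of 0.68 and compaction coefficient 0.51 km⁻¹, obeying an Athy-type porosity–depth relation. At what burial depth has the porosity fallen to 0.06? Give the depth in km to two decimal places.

Invert Athy's law: z = ln(φ₀/φ) / β
z = ln(0.68/0.06) / 0.51 = ln(11.33) / 0.51 = 2.4277 / 0.51 = 4.760 km

4.76 km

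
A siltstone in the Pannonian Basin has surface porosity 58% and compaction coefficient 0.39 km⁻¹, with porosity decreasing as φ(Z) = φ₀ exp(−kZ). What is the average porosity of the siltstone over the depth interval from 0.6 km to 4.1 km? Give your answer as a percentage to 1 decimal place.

25.0%

⟨φ⟩ = (1/(Z₂−Z₁)) ∫ φ₀ e^(−kZ) dZ = φ₀·(e^(−k·Z₁) − e^(−k·Z₂)) / (k·(Z₂−Z₁))
e^(−0.39×0.6) = 0.7914; e^(−0.39×4.1) = 0.2021
⟨φ⟩ = 0.58 × (0.7914 − 0.2021) / (0.39 × 3.5) = 0.58 × 0.4317 = 0.2504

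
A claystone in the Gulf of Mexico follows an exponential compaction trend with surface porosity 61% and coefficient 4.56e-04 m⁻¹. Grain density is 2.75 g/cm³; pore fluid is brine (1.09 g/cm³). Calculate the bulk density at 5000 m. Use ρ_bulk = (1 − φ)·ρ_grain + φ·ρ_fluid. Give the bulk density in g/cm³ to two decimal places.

2.65 g/cm³

Working in km (1 km = 1000 m; c in km⁻¹ = c in m⁻¹ × 1000):
Porosity at depth: n = 0.61·exp(−0.456×5) = 0.61×0.1023 = 0.0624
Bulk density: ρ_b = (1−n)ρ_g + n·ρ_f = 0.9376×2.75 + 0.0624×1.09
       = 2.578 + 0.068 = 2.646 g/cm³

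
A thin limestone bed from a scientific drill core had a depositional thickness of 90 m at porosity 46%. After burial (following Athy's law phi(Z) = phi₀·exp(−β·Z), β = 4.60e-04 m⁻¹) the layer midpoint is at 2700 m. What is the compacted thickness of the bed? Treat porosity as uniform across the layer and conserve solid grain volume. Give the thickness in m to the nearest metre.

56 m

Working in km (1 km = 1000 m; β in km⁻¹ = β in m⁻¹ × 1000):
Porosity at 2.7 km: phi = 0.46·exp(−0.46×2.7) = 0.1329
Solid-volume conservation: h(1−phi) = h₀(1−phi₀) ⇒ h = h₀·(1−phi₀)/(1−phi)
h = 0.09 × (1 − 0.46)/(1 − 0.1329) = 0.09 × 0.6227 = 0.0560 km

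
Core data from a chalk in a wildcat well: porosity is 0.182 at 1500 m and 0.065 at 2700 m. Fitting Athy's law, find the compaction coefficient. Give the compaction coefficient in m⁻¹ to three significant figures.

0.000858 m⁻¹

Working in km (1 km = 1000 m; β in km⁻¹ = β in m⁻¹ × 1000):
Athy: φ(d) = φ₀ e^(−βd) ⇒ φ₁/φ₂ = e^{β(d₂−d₁)} ⇒ β = ln(φ₁/φ₂)/(d₂−d₁)
β = ln(0.182/0.065) / (2.7 − 1.5) = ln(2.8) / 1.2 = 1.0296 / 1.2 = 0.858 km⁻¹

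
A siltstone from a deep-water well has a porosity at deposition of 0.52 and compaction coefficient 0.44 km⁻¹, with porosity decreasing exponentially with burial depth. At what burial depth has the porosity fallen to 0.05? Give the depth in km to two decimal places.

Invert Athy's law: z = ln(phi₀/phi) / k
z = ln(0.52/0.05) / 0.44 = ln(10.4) / 0.44 = 2.3418 / 0.44 = 5.322 km

5.32 km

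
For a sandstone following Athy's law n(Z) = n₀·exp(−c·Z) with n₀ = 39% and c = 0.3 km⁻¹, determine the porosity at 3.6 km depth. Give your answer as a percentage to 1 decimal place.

13.2%

n = n₀·exp(−c·Z) = 0.39 × exp(−0.3 × 3.6) = 0.39 × exp(−1.08)
  = 0.39 × 0.3396 = 0.1324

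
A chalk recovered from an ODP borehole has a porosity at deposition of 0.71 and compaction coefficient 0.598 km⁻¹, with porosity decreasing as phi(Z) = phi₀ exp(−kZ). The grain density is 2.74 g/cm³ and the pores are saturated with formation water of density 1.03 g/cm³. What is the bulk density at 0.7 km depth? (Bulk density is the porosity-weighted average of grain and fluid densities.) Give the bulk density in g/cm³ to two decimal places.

Porosity at depth: phi = 0.71·exp(−0.598×0.7) = 0.71×0.6580 = 0.4672
Bulk density: ρ_b = (1−phi)ρ_g + phi·ρ_f = 0.5328×2.74 + 0.4672×1.03
       = 1.460 + 0.481 = 1.941 g/cm³

1.94 g/cm³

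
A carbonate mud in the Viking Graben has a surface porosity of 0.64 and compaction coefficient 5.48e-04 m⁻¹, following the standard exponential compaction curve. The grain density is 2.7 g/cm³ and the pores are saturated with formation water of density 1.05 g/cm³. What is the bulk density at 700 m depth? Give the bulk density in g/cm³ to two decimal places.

Working in km (1 km = 1000 m; c in km⁻¹ = c in m⁻¹ × 1000):
Porosity at depth: φ = 0.64·exp(−0.548×0.7) = 0.64×0.6814 = 0.4361
Bulk density: ρ_b = (1−φ)ρ_g + φ·ρ_f = 0.5639×2.7 + 0.4361×1.05
       = 1.523 + 0.458 = 1.980 g/cm³

1.98 g/cm³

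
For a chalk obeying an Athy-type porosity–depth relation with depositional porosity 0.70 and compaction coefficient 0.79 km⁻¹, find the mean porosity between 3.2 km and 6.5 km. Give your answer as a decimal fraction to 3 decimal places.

0.020

⟨phi⟩ = (1/(d₂−d₁)) ∫ phi₀ e^(−βd) dd = phi₀·(e^(−β·d₁) − e^(−β·d₂)) / (β·(d₂−d₁))
e^(−0.79×3.2) = 0.0798; e^(−0.79×6.5) = 0.0059
⟨phi⟩ = 0.7 × (0.0798 − 0.0059) / (0.79 × 3.3) = 0.7 × 0.0284 = 0.0199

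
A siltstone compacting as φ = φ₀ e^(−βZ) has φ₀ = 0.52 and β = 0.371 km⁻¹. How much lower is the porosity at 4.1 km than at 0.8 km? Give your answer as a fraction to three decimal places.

0.273

φ(0.8) = 0.52·e^(−0.371×0.8) = 0.3865
φ(4.1) = 0.52·e^(−0.371×4.1) = 0.1136
Δφ = 0.3865 − 0.1136 = 0.2729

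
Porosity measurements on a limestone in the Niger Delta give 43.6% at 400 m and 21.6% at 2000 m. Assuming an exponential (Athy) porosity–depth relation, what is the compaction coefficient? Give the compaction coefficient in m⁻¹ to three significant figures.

Working in km (1 km = 1000 m; β in km⁻¹ = β in m⁻¹ × 1000):
Athy: phi(z) = phi₀ e^(−βz) ⇒ phi₁/phi₂ = e^{β(z₂−z₁)} ⇒ β = ln(phi₁/phi₂)/(z₂−z₁)
β = ln(0.436/0.216) / (2 − 0.4) = ln(2.019) / 1.6 = 0.7024 / 1.6 = 0.439 km⁻¹

0.000439 m⁻¹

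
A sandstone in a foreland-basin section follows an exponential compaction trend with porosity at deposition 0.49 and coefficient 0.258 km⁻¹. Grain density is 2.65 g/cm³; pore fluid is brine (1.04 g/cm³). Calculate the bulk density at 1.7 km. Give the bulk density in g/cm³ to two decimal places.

Porosity at depth: phi = 0.49·exp(−0.258×1.7) = 0.49×0.6449 = 0.3160
Bulk density: ρ_b = (1−phi)ρ_g + phi·ρ_f = 0.6840×2.65 + 0.3160×1.04
       = 1.813 + 0.329 = 2.141 g/cm³

2.14 g/cm³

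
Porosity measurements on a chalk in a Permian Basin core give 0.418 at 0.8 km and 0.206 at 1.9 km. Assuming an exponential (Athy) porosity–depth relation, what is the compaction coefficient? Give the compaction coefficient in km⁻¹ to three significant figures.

Athy: n(z) = n₀ e^(−kz) ⇒ n₁/n₂ = e^{k(z₂−z₁)} ⇒ k = ln(n₁/n₂)/(z₂−z₁)
k = ln(0.418/0.206) / (1.9 − 0.8) = ln(2.029) / 1.1 = 0.7076 / 1.1 = 0.6433 km⁻¹

0.643 km⁻¹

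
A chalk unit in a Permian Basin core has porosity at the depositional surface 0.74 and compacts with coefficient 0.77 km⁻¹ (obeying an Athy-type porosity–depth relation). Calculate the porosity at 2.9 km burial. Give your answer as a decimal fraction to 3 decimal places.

0.079

n = n₀·exp(−k·Z) = 0.74 × exp(−0.77 × 2.9) = 0.74 × exp(−2.233)
  = 0.74 × 0.1072 = 0.0793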